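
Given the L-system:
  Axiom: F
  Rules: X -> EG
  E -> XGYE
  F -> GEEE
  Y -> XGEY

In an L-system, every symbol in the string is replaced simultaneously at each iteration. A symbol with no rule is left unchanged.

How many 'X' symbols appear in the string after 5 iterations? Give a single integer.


Step 0: F  (0 'X')
Step 1: GEEE  (0 'X')
Step 2: GXGYEXGYEXGYE  (3 'X')
Step 3: GEGGXGEYXGYEEGGXGEYXGYEEGGXGEYXGYE  (6 'X')
Step 4: GXGYEGGEGGXGYEXGEYEGGXGEYXGYEXGYEGGEGGXGYEXGEYEGGXGEYXGYEXGYEGGEGGXGYEXGEYEGGXGEYXGYE  (15 'X')
Step 5: GEGGXGEYXGYEGGXGYEGGEGGXGEYXGYEEGGXGYEXGEYXGYEGGEGGXGYEXGEYEGGXGEYXGYEEGGXGEYXGYEGGXGYEGGEGGXGEYXGYEEGGXGYEXGEYXGYEGGEGGXGYEXGEYEGGXGEYXGYEEGGXGEYXGYEGGXGYEGGEGGXGEYXGYEEGGXGYEXGEYXGYEGGEGGXGYEXGEYEGGXGEYXGYE  (36 'X')

Answer: 36


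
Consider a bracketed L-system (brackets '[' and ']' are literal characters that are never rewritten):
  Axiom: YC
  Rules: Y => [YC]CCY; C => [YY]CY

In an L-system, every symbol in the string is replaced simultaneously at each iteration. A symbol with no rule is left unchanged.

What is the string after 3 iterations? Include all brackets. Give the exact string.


Step 0: YC
Step 1: [YC]CCY[YY]CY
Step 2: [[YC]CCY[YY]CY][YY]CY[YY]CY[YC]CCY[[YC]CCY[YC]CCY][YY]CY[YC]CCY
Step 3: [[[YC]CCY[YY]CY][YY]CY[YY]CY[YC]CCY[[YC]CCY[YC]CCY][YY]CY[YC]CCY][[YC]CCY[YC]CCY][YY]CY[YC]CCY[[YC]CCY[YC]CCY][YY]CY[YC]CCY[[YC]CCY[YY]CY][YY]CY[YY]CY[YC]CCY[[[YC]CCY[YY]CY][YY]CY[YY]CY[YC]CCY[[YC]CCY[YY]CY][YY]CY[YY]CY[YC]CCY][[YC]CCY[YC]CCY][YY]CY[YC]CCY[[YC]CCY[YY]CY][YY]CY[YY]CY[YC]CCY

Answer: [[[YC]CCY[YY]CY][YY]CY[YY]CY[YC]CCY[[YC]CCY[YC]CCY][YY]CY[YC]CCY][[YC]CCY[YC]CCY][YY]CY[YC]CCY[[YC]CCY[YC]CCY][YY]CY[YC]CCY[[YC]CCY[YY]CY][YY]CY[YY]CY[YC]CCY[[[YC]CCY[YY]CY][YY]CY[YY]CY[YC]CCY[[YC]CCY[YY]CY][YY]CY[YY]CY[YC]CCY][[YC]CCY[YC]CCY][YY]CY[YC]CCY[[YC]CCY[YY]CY][YY]CY[YY]CY[YC]CCY


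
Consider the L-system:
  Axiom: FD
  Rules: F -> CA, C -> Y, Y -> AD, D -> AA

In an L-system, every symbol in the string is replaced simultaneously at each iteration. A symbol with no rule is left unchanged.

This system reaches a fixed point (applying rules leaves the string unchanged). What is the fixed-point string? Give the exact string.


Answer: AAAAAA

Derivation:
Step 0: FD
Step 1: CAAA
Step 2: YAAA
Step 3: ADAAA
Step 4: AAAAAA
Step 5: AAAAAA  (unchanged — fixed point at step 4)


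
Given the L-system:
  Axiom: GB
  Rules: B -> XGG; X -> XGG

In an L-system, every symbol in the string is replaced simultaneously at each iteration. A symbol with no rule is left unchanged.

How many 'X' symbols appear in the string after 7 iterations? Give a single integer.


Step 0: GB  (0 'X')
Step 1: GXGG  (1 'X')
Step 2: GXGGGG  (1 'X')
Step 3: GXGGGGGG  (1 'X')
Step 4: GXGGGGGGGG  (1 'X')
Step 5: GXGGGGGGGGGG  (1 'X')
Step 6: GXGGGGGGGGGGGG  (1 'X')
Step 7: GXGGGGGGGGGGGGGG  (1 'X')

Answer: 1


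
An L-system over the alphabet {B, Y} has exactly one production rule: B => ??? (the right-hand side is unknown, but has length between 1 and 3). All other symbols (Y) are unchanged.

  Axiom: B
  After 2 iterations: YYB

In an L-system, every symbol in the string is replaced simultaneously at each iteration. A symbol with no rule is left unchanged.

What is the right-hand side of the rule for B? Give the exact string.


Answer: YB

Derivation:
Trying B => YB:
  Step 0: B
  Step 1: YB
  Step 2: YYB
Matches the given result.


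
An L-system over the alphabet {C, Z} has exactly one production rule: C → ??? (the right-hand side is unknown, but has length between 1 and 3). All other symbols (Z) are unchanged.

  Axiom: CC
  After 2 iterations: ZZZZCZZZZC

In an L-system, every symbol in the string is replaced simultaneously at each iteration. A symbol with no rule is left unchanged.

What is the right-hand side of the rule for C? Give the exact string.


Answer: ZZC

Derivation:
Trying C → ZZC:
  Step 0: CC
  Step 1: ZZCZZC
  Step 2: ZZZZCZZZZC
Matches the given result.


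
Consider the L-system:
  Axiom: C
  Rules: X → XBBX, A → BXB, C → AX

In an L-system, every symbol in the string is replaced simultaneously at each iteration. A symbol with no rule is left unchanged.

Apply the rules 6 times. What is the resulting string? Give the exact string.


Answer: BXBBXBBXBBXBBXBBXBBXBBXBBXBBXBBXBBXBBXBBXBBXBBXBXBBXBBXBBXBBXBBXBBXBBXBBXBBXBBXBBXBBXBBXBBXBBXBBXBBXBBXBBXBBXBBXBBXBBXBBXBBXBBXBBXBBXBBXBBXBBX

Derivation:
Step 0: C
Step 1: AX
Step 2: BXBXBBX
Step 3: BXBBXBXBBXBBXBBX
Step 4: BXBBXBBXBBXBXBBXBBXBBXBBXBBXBBXBBX
Step 5: BXBBXBBXBBXBBXBBXBBXBBXBXBBXBBXBBXBBXBBXBBXBBXBBXBBXBBXBBXBBXBBXBBXBBX
Step 6: BXBBXBBXBBXBBXBBXBBXBBXBBXBBXBBXBBXBBXBBXBBXBBXBXBBXBBXBBXBBXBBXBBXBBXBBXBBXBBXBBXBBXBBXBBXBBXBBXBBXBBXBBXBBXBBXBBXBBXBBXBBXBBXBBXBBXBBXBBXBBX


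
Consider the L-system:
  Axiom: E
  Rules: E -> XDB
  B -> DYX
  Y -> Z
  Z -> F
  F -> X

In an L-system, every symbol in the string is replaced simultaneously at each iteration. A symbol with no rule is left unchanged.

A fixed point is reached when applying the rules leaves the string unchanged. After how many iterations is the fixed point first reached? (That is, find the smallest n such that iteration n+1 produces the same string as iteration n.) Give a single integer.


Step 0: E
Step 1: XDB
Step 2: XDDYX
Step 3: XDDZX
Step 4: XDDFX
Step 5: XDDXX
Step 6: XDDXX  (unchanged — fixed point at step 5)

Answer: 5


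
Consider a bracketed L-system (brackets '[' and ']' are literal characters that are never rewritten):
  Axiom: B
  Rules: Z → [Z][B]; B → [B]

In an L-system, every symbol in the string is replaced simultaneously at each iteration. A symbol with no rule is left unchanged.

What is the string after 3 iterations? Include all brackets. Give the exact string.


Answer: [[[B]]]

Derivation:
Step 0: B
Step 1: [B]
Step 2: [[B]]
Step 3: [[[B]]]


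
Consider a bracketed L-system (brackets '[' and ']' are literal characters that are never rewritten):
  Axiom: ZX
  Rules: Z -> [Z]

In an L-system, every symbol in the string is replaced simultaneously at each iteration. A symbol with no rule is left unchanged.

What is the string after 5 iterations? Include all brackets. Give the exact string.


Answer: [[[[[Z]]]]]X

Derivation:
Step 0: ZX
Step 1: [Z]X
Step 2: [[Z]]X
Step 3: [[[Z]]]X
Step 4: [[[[Z]]]]X
Step 5: [[[[[Z]]]]]X


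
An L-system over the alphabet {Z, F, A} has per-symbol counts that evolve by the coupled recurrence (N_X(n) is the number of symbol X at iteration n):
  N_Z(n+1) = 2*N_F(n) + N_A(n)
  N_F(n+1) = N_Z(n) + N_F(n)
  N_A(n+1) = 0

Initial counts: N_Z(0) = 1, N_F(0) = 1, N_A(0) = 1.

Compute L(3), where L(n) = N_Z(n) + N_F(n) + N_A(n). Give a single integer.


Answer: 19

Derivation:
Step 0: N_Z=1, N_F=1, N_A=1, L=3
Step 1: N_Z=3, N_F=2, N_A=0, L=5
Step 2: N_Z=4, N_F=5, N_A=0, L=9
Step 3: N_Z=10, N_F=9, N_A=0, L=19


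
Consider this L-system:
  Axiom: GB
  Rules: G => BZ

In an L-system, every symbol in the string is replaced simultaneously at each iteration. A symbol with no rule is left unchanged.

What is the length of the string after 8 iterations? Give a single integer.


Answer: 3

Derivation:
Step 0: length = 2
Step 1: length = 3
Step 2: length = 3
Step 3: length = 3
Step 4: length = 3
Step 5: length = 3
Step 6: length = 3
Step 7: length = 3
Step 8: length = 3


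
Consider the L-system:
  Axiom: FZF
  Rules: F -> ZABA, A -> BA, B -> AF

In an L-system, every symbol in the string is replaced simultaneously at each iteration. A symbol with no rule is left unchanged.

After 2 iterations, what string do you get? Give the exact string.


Step 0: FZF
Step 1: ZABAZZABA
Step 2: ZBAAFBAZZBAAFBA

Answer: ZBAAFBAZZBAAFBA


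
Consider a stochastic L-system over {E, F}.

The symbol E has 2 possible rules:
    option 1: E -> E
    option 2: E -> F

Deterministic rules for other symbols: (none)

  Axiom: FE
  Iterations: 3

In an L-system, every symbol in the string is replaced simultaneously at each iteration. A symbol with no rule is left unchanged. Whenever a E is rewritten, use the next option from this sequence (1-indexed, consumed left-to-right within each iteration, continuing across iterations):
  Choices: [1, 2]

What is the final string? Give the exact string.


Answer: FF

Derivation:
Step 0: FE
Step 1: FE  (used choices [1])
Step 2: FF  (used choices [2])
Step 3: FF  (used choices [])


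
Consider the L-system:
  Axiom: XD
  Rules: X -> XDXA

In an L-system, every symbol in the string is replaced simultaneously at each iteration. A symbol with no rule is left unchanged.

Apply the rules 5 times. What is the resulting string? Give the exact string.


Step 0: XD
Step 1: XDXAD
Step 2: XDXADXDXAAD
Step 3: XDXADXDXAADXDXADXDXAAAD
Step 4: XDXADXDXAADXDXADXDXAAADXDXADXDXAADXDXADXDXAAAAD
Step 5: XDXADXDXAADXDXADXDXAAADXDXADXDXAADXDXADXDXAAAADXDXADXDXAADXDXADXDXAAADXDXADXDXAADXDXADXDXAAAAAD

Answer: XDXADXDXAADXDXADXDXAAADXDXADXDXAADXDXADXDXAAAADXDXADXDXAADXDXADXDXAAADXDXADXDXAADXDXADXDXAAAAAD


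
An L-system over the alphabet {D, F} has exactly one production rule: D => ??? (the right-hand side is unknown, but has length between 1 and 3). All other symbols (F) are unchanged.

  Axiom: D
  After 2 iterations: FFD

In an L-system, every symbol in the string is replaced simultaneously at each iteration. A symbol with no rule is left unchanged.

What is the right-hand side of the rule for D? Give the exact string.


Trying D => FD:
  Step 0: D
  Step 1: FD
  Step 2: FFD
Matches the given result.

Answer: FD


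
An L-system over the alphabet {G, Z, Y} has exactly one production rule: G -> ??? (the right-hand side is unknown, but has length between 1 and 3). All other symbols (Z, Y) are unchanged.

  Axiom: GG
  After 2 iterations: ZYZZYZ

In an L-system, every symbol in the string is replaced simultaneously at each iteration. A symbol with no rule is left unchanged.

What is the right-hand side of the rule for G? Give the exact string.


Answer: ZYZ

Derivation:
Trying G -> ZYZ:
  Step 0: GG
  Step 1: ZYZZYZ
  Step 2: ZYZZYZ
Matches the given result.


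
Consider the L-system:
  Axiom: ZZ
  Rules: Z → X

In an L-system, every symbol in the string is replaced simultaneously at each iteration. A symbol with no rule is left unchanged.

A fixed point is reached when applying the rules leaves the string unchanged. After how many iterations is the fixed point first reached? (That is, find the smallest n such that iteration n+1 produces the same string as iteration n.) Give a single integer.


Answer: 1

Derivation:
Step 0: ZZ
Step 1: XX
Step 2: XX  (unchanged — fixed point at step 1)


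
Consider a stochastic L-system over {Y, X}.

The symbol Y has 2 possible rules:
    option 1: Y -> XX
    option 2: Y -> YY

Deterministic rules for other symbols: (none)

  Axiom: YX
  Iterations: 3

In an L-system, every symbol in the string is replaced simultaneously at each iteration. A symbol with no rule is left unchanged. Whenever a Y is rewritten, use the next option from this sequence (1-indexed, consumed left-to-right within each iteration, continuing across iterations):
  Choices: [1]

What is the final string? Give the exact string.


Answer: XXX

Derivation:
Step 0: YX
Step 1: XXX  (used choices [1])
Step 2: XXX  (used choices [])
Step 3: XXX  (used choices [])


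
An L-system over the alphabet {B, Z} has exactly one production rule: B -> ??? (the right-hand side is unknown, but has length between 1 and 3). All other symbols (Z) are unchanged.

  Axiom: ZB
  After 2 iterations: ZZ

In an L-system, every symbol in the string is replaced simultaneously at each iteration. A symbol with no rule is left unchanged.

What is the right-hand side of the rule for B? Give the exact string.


Trying B -> Z:
  Step 0: ZB
  Step 1: ZZ
  Step 2: ZZ
Matches the given result.

Answer: Z


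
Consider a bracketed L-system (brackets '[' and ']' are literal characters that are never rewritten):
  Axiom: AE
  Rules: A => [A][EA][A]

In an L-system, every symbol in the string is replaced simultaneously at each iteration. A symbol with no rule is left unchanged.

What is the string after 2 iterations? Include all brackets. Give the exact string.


Answer: [[A][EA][A]][E[A][EA][A]][[A][EA][A]]E

Derivation:
Step 0: AE
Step 1: [A][EA][A]E
Step 2: [[A][EA][A]][E[A][EA][A]][[A][EA][A]]E


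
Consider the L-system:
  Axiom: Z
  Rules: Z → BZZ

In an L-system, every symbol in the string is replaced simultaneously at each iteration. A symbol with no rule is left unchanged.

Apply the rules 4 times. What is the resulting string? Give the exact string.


Answer: BBBBZZBZZBBZZBZZBBBZZBZZBBZZBZZ

Derivation:
Step 0: Z
Step 1: BZZ
Step 2: BBZZBZZ
Step 3: BBBZZBZZBBZZBZZ
Step 4: BBBBZZBZZBBZZBZZBBBZZBZZBBZZBZZ


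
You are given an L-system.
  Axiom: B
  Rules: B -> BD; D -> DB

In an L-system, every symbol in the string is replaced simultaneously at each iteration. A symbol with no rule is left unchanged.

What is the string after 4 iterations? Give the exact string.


Answer: BDDBDBBDDBBDBDDB

Derivation:
Step 0: B
Step 1: BD
Step 2: BDDB
Step 3: BDDBDBBD
Step 4: BDDBDBBDDBBDBDDB


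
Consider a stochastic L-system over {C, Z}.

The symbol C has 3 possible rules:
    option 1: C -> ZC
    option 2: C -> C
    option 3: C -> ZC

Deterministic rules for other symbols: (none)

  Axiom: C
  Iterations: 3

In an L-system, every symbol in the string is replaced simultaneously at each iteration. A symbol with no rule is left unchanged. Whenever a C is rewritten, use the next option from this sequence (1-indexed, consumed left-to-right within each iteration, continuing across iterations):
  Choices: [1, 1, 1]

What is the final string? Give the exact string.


Answer: ZZZC

Derivation:
Step 0: C
Step 1: ZC  (used choices [1])
Step 2: ZZC  (used choices [1])
Step 3: ZZZC  (used choices [1])


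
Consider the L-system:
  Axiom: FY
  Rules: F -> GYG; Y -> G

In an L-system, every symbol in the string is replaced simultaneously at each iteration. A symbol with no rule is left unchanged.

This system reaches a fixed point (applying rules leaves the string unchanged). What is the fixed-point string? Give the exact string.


Step 0: FY
Step 1: GYGG
Step 2: GGGG
Step 3: GGGG  (unchanged — fixed point at step 2)

Answer: GGGG


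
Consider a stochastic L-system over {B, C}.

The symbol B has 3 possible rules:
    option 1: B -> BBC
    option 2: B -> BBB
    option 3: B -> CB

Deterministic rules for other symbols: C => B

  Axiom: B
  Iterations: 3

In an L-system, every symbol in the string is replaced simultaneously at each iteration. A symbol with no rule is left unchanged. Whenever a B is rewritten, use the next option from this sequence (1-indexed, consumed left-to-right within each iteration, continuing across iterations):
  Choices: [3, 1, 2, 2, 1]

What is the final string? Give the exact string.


Answer: BBBBBBBBCB

Derivation:
Step 0: B
Step 1: CB  (used choices [3])
Step 2: BBBC  (used choices [1])
Step 3: BBBBBBBBCB  (used choices [2, 2, 1])


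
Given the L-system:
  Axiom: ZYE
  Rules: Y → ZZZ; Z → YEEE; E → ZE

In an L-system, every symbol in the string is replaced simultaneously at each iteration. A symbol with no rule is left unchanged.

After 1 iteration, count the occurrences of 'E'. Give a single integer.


Step 0: ZYE  (1 'E')
Step 1: YEEEZZZZE  (4 'E')

Answer: 4


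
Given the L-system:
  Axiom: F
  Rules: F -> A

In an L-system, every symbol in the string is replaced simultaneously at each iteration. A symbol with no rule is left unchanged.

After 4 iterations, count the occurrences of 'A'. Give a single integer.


Step 0: F  (0 'A')
Step 1: A  (1 'A')
Step 2: A  (1 'A')
Step 3: A  (1 'A')
Step 4: A  (1 'A')

Answer: 1


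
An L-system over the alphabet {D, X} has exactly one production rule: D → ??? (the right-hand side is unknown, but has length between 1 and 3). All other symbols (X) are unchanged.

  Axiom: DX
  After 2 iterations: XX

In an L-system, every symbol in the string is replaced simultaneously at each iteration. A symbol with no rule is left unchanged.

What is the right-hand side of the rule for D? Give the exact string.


Answer: X

Derivation:
Trying D → X:
  Step 0: DX
  Step 1: XX
  Step 2: XX
Matches the given result.


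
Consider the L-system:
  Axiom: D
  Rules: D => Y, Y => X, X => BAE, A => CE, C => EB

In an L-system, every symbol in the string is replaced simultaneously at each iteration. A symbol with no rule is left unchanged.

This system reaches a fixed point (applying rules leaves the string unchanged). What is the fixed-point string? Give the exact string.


Answer: BEBEE

Derivation:
Step 0: D
Step 1: Y
Step 2: X
Step 3: BAE
Step 4: BCEE
Step 5: BEBEE
Step 6: BEBEE  (unchanged — fixed point at step 5)


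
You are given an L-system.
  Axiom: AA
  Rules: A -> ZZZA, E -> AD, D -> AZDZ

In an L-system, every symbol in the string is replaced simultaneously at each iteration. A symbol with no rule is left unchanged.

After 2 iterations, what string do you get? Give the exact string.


Step 0: AA
Step 1: ZZZAZZZA
Step 2: ZZZZZZAZZZZZZA

Answer: ZZZZZZAZZZZZZA


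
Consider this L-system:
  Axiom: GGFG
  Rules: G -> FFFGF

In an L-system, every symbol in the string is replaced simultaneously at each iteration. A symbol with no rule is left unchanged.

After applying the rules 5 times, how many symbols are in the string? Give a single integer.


Answer: 64

Derivation:
Step 0: length = 4
Step 1: length = 16
Step 2: length = 28
Step 3: length = 40
Step 4: length = 52
Step 5: length = 64


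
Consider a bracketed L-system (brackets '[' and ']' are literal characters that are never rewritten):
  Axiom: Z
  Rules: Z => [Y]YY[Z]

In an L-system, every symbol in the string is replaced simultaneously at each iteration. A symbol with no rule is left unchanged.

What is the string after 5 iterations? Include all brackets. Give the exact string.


Step 0: Z
Step 1: [Y]YY[Z]
Step 2: [Y]YY[[Y]YY[Z]]
Step 3: [Y]YY[[Y]YY[[Y]YY[Z]]]
Step 4: [Y]YY[[Y]YY[[Y]YY[[Y]YY[Z]]]]
Step 5: [Y]YY[[Y]YY[[Y]YY[[Y]YY[[Y]YY[Z]]]]]

Answer: [Y]YY[[Y]YY[[Y]YY[[Y]YY[[Y]YY[Z]]]]]


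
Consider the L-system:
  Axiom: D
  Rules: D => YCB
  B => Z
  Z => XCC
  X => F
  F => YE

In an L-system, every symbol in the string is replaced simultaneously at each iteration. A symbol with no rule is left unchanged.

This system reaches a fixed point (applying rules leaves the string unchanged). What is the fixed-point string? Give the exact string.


Answer: YCYECC

Derivation:
Step 0: D
Step 1: YCB
Step 2: YCZ
Step 3: YCXCC
Step 4: YCFCC
Step 5: YCYECC
Step 6: YCYECC  (unchanged — fixed point at step 5)


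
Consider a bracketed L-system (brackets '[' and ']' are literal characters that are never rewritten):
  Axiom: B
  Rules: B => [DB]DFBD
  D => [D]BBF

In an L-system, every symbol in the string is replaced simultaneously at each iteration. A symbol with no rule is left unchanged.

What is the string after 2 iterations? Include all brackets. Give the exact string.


Answer: [[D]BBF[DB]DFBD][D]BBFF[DB]DFBD[D]BBF

Derivation:
Step 0: B
Step 1: [DB]DFBD
Step 2: [[D]BBF[DB]DFBD][D]BBFF[DB]DFBD[D]BBF


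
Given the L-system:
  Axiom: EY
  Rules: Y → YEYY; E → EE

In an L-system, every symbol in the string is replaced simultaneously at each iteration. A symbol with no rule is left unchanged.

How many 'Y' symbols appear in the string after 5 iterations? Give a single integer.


Answer: 243

Derivation:
Step 0: EY  (1 'Y')
Step 1: EEYEYY  (3 'Y')
Step 2: EEEEYEYYEEYEYYYEYY  (9 'Y')
Step 3: EEEEEEEEYEYYEEYEYYYEYYEEEEYEYYEEYEYYYEYYYEYYEEYEYYYEYY  (27 'Y')
Step 4: EEEEEEEEEEEEEEEEYEYYEEYEYYYEYYEEEEYEYYEEYEYYYEYYYEYYEEYEYYYEYYEEEEEEEEYEYYEEYEYYYEYYEEEEYEYYEEYEYYYEYYYEYYEEYEYYYEYYYEYYEEYEYYYEYYEEEEYEYYEEYEYYYEYYYEYYEEYEYYYEYY  (81 'Y')
Step 5: EEEEEEEEEEEEEEEEEEEEEEEEEEEEEEEEYEYYEEYEYYYEYYEEEEYEYYEEYEYYYEYYYEYYEEYEYYYEYYEEEEEEEEYEYYEEYEYYYEYYEEEEYEYYEEYEYYYEYYYEYYEEYEYYYEYYYEYYEEYEYYYEYYEEEEYEYYEEYEYYYEYYYEYYEEYEYYYEYYEEEEEEEEEEEEEEEEYEYYEEYEYYYEYYEEEEYEYYEEYEYYYEYYYEYYEEYEYYYEYYEEEEEEEEYEYYEEYEYYYEYYEEEEYEYYEEYEYYYEYYYEYYEEYEYYYEYYYEYYEEYEYYYEYYEEEEYEYYEEYEYYYEYYYEYYEEYEYYYEYYYEYYEEYEYYYEYYEEEEYEYYEEYEYYYEYYYEYYEEYEYYYEYYEEEEEEEEYEYYEEYEYYYEYYEEEEYEYYEEYEYYYEYYYEYYEEYEYYYEYYYEYYEEYEYYYEYYEEEEYEYYEEYEYYYEYYYEYYEEYEYYYEYY  (243 'Y')


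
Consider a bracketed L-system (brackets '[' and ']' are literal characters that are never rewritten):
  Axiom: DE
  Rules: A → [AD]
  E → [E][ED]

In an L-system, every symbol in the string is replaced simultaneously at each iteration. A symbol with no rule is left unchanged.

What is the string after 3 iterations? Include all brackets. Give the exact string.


Answer: D[[[E][ED]][[E][ED]D]][[[E][ED]][[E][ED]D]D]

Derivation:
Step 0: DE
Step 1: D[E][ED]
Step 2: D[[E][ED]][[E][ED]D]
Step 3: D[[[E][ED]][[E][ED]D]][[[E][ED]][[E][ED]D]D]


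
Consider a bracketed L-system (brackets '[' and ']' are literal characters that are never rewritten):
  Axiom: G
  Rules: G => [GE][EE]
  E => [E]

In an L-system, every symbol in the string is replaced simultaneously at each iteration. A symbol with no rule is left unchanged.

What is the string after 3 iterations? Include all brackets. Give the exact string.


Step 0: G
Step 1: [GE][EE]
Step 2: [[GE][EE][E]][[E][E]]
Step 3: [[[GE][EE][E]][[E][E]][[E]]][[[E]][[E]]]

Answer: [[[GE][EE][E]][[E][E]][[E]]][[[E]][[E]]]


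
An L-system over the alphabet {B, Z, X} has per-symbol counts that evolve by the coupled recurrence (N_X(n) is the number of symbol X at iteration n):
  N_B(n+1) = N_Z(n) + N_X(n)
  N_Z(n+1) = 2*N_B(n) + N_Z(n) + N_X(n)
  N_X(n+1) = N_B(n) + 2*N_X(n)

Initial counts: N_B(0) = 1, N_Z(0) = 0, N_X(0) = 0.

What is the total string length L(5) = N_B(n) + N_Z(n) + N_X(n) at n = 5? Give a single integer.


Answer: 186

Derivation:
Step 0: N_B=1, N_Z=0, N_X=0, L=1
Step 1: N_B=0, N_Z=2, N_X=1, L=3
Step 2: N_B=3, N_Z=3, N_X=2, L=8
Step 3: N_B=5, N_Z=11, N_X=7, L=23
Step 4: N_B=18, N_Z=28, N_X=19, L=65
Step 5: N_B=47, N_Z=83, N_X=56, L=186


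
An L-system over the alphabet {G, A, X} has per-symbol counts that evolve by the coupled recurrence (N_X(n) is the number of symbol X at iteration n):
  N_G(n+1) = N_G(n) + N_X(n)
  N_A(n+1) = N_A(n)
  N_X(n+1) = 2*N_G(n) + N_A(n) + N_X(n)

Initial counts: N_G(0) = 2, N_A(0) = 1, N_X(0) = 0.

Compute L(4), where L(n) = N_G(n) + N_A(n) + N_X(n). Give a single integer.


Answer: 103

Derivation:
Step 0: N_G=2, N_A=1, N_X=0, L=3
Step 1: N_G=2, N_A=1, N_X=5, L=8
Step 2: N_G=7, N_A=1, N_X=10, L=18
Step 3: N_G=17, N_A=1, N_X=25, L=43
Step 4: N_G=42, N_A=1, N_X=60, L=103


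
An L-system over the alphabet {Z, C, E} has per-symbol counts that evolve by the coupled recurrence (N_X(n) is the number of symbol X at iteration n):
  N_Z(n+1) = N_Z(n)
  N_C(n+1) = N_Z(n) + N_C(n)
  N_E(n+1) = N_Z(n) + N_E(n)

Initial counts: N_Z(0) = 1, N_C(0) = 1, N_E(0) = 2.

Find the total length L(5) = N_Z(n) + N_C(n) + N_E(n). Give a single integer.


Step 0: N_Z=1, N_C=1, N_E=2, L=4
Step 1: N_Z=1, N_C=2, N_E=3, L=6
Step 2: N_Z=1, N_C=3, N_E=4, L=8
Step 3: N_Z=1, N_C=4, N_E=5, L=10
Step 4: N_Z=1, N_C=5, N_E=6, L=12
Step 5: N_Z=1, N_C=6, N_E=7, L=14

Answer: 14


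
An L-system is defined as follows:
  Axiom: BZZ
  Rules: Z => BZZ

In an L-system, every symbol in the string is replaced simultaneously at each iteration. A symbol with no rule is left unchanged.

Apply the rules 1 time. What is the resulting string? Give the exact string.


Answer: BBZZBZZ

Derivation:
Step 0: BZZ
Step 1: BBZZBZZ


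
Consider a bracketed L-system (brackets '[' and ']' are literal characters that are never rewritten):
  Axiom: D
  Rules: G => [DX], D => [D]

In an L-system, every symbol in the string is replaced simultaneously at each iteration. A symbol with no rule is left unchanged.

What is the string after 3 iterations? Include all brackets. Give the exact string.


Step 0: D
Step 1: [D]
Step 2: [[D]]
Step 3: [[[D]]]

Answer: [[[D]]]


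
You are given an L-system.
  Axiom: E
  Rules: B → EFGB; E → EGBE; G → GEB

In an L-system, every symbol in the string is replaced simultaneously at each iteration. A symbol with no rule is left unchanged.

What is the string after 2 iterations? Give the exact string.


Answer: EGBEGEBEFGBEGBE

Derivation:
Step 0: E
Step 1: EGBE
Step 2: EGBEGEBEFGBEGBE


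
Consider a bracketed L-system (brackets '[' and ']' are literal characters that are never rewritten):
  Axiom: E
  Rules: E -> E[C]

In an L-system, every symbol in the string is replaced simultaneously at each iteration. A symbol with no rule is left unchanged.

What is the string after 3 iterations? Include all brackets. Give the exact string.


Step 0: E
Step 1: E[C]
Step 2: E[C][C]
Step 3: E[C][C][C]

Answer: E[C][C][C]


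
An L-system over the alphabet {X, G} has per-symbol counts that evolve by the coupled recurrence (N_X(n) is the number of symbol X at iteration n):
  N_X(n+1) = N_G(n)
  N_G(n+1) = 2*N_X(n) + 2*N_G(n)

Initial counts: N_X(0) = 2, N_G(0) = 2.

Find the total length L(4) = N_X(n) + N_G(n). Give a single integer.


Step 0: N_X=2, N_G=2, L=4
Step 1: N_X=2, N_G=8, L=10
Step 2: N_X=8, N_G=20, L=28
Step 3: N_X=20, N_G=56, L=76
Step 4: N_X=56, N_G=152, L=208

Answer: 208


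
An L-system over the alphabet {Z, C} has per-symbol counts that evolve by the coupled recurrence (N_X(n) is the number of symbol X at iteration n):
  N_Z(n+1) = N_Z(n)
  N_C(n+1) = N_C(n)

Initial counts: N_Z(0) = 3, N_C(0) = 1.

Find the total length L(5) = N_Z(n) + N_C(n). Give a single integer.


Answer: 4

Derivation:
Step 0: N_Z=3, N_C=1, L=4
Step 1: N_Z=3, N_C=1, L=4
Step 2: N_Z=3, N_C=1, L=4
Step 3: N_Z=3, N_C=1, L=4
Step 4: N_Z=3, N_C=1, L=4
Step 5: N_Z=3, N_C=1, L=4


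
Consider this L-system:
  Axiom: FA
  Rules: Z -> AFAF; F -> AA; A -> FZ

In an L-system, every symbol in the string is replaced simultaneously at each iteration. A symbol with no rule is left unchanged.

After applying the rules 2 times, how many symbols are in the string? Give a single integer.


Step 0: length = 2
Step 1: length = 4
Step 2: length = 10

Answer: 10


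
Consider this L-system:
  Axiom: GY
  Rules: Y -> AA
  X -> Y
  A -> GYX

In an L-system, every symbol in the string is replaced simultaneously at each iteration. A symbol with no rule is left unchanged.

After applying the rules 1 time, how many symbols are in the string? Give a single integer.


Answer: 3

Derivation:
Step 0: length = 2
Step 1: length = 3


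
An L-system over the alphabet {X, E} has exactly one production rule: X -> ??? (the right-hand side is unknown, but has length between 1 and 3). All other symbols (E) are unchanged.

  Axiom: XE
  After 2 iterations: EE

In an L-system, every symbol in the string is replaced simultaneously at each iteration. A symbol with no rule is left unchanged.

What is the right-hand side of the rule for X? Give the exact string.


Trying X -> E:
  Step 0: XE
  Step 1: EE
  Step 2: EE
Matches the given result.

Answer: E


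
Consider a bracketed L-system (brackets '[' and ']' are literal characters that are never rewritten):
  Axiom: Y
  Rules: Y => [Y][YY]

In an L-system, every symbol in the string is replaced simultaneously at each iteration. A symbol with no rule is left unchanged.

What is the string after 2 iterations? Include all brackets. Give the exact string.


Answer: [[Y][YY]][[Y][YY][Y][YY]]

Derivation:
Step 0: Y
Step 1: [Y][YY]
Step 2: [[Y][YY]][[Y][YY][Y][YY]]


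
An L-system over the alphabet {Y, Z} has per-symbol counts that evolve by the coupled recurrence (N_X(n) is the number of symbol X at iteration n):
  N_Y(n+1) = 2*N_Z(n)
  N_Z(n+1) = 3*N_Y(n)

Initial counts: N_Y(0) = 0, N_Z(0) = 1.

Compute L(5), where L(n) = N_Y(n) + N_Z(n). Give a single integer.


Answer: 72

Derivation:
Step 0: N_Y=0, N_Z=1, L=1
Step 1: N_Y=2, N_Z=0, L=2
Step 2: N_Y=0, N_Z=6, L=6
Step 3: N_Y=12, N_Z=0, L=12
Step 4: N_Y=0, N_Z=36, L=36
Step 5: N_Y=72, N_Z=0, L=72


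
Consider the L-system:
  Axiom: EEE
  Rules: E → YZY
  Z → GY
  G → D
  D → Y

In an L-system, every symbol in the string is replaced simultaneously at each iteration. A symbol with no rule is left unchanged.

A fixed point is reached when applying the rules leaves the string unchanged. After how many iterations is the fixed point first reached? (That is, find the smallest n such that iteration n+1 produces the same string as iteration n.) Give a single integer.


Step 0: EEE
Step 1: YZYYZYYZY
Step 2: YGYYYGYYYGYY
Step 3: YDYYYDYYYDYY
Step 4: YYYYYYYYYYYY
Step 5: YYYYYYYYYYYY  (unchanged — fixed point at step 4)

Answer: 4


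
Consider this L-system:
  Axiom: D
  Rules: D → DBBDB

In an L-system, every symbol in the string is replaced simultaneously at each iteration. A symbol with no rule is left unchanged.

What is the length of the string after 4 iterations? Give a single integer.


Step 0: length = 1
Step 1: length = 5
Step 2: length = 13
Step 3: length = 29
Step 4: length = 61

Answer: 61


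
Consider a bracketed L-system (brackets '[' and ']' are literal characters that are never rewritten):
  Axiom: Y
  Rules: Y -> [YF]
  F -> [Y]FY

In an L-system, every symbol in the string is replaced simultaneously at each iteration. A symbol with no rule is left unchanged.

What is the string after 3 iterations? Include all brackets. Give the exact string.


Step 0: Y
Step 1: [YF]
Step 2: [[YF][Y]FY]
Step 3: [[[YF][Y]FY][[YF]][Y]FY[YF]]

Answer: [[[YF][Y]FY][[YF]][Y]FY[YF]]


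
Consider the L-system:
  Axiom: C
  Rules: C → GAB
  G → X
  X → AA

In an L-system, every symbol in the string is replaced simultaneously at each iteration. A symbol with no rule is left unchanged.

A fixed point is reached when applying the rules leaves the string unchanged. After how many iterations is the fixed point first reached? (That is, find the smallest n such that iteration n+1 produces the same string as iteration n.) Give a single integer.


Step 0: C
Step 1: GAB
Step 2: XAB
Step 3: AAAB
Step 4: AAAB  (unchanged — fixed point at step 3)

Answer: 3


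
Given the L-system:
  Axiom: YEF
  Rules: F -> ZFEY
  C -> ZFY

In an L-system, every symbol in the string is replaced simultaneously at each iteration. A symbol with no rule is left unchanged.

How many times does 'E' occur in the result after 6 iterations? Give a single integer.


Step 0: YEF  (1 'E')
Step 1: YEZFEY  (2 'E')
Step 2: YEZZFEYEY  (3 'E')
Step 3: YEZZZFEYEYEY  (4 'E')
Step 4: YEZZZZFEYEYEYEY  (5 'E')
Step 5: YEZZZZZFEYEYEYEYEY  (6 'E')
Step 6: YEZZZZZZFEYEYEYEYEYEY  (7 'E')

Answer: 7


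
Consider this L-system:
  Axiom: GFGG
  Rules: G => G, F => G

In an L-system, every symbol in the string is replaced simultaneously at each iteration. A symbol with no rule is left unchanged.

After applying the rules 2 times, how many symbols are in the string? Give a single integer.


Step 0: length = 4
Step 1: length = 4
Step 2: length = 4

Answer: 4


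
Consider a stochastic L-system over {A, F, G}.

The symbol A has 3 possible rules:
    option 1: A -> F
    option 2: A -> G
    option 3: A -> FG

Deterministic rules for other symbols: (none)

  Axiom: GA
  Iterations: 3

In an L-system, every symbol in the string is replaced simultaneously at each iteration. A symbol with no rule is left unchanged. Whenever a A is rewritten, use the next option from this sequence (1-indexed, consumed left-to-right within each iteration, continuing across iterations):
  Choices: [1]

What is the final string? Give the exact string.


Step 0: GA
Step 1: GF  (used choices [1])
Step 2: GF  (used choices [])
Step 3: GF  (used choices [])

Answer: GF


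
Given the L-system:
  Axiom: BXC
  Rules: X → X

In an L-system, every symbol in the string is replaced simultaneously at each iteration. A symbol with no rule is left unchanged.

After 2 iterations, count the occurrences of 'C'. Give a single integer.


Answer: 1

Derivation:
Step 0: BXC  (1 'C')
Step 1: BXC  (1 'C')
Step 2: BXC  (1 'C')


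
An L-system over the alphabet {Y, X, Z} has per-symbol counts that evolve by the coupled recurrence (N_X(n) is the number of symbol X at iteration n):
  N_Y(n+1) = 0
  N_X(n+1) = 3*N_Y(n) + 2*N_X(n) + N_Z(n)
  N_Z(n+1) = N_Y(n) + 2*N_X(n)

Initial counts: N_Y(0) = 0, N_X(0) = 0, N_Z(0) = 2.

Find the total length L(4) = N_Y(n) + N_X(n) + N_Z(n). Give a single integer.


Step 0: N_Y=0, N_X=0, N_Z=2, L=2
Step 1: N_Y=0, N_X=2, N_Z=0, L=2
Step 2: N_Y=0, N_X=4, N_Z=4, L=8
Step 3: N_Y=0, N_X=12, N_Z=8, L=20
Step 4: N_Y=0, N_X=32, N_Z=24, L=56

Answer: 56


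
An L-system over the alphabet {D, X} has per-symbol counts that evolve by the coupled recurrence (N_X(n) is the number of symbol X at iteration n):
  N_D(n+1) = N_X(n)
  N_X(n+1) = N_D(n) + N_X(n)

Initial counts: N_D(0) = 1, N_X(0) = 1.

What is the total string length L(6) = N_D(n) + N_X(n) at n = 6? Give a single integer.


Step 0: N_D=1, N_X=1, L=2
Step 1: N_D=1, N_X=2, L=3
Step 2: N_D=2, N_X=3, L=5
Step 3: N_D=3, N_X=5, L=8
Step 4: N_D=5, N_X=8, L=13
Step 5: N_D=8, N_X=13, L=21
Step 6: N_D=13, N_X=21, L=34

Answer: 34


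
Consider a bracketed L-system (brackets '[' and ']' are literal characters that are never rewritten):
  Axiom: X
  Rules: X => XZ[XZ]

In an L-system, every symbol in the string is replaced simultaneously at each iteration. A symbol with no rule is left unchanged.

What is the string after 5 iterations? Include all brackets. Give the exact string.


Answer: XZ[XZ]Z[XZ[XZ]Z]Z[XZ[XZ]Z[XZ[XZ]Z]Z]Z[XZ[XZ]Z[XZ[XZ]Z]Z[XZ[XZ]Z[XZ[XZ]Z]Z]Z]Z[XZ[XZ]Z[XZ[XZ]Z]Z[XZ[XZ]Z[XZ[XZ]Z]Z]Z[XZ[XZ]Z[XZ[XZ]Z]Z[XZ[XZ]Z[XZ[XZ]Z]Z]Z]Z]

Derivation:
Step 0: X
Step 1: XZ[XZ]
Step 2: XZ[XZ]Z[XZ[XZ]Z]
Step 3: XZ[XZ]Z[XZ[XZ]Z]Z[XZ[XZ]Z[XZ[XZ]Z]Z]
Step 4: XZ[XZ]Z[XZ[XZ]Z]Z[XZ[XZ]Z[XZ[XZ]Z]Z]Z[XZ[XZ]Z[XZ[XZ]Z]Z[XZ[XZ]Z[XZ[XZ]Z]Z]Z]
Step 5: XZ[XZ]Z[XZ[XZ]Z]Z[XZ[XZ]Z[XZ[XZ]Z]Z]Z[XZ[XZ]Z[XZ[XZ]Z]Z[XZ[XZ]Z[XZ[XZ]Z]Z]Z]Z[XZ[XZ]Z[XZ[XZ]Z]Z[XZ[XZ]Z[XZ[XZ]Z]Z]Z[XZ[XZ]Z[XZ[XZ]Z]Z[XZ[XZ]Z[XZ[XZ]Z]Z]Z]Z]


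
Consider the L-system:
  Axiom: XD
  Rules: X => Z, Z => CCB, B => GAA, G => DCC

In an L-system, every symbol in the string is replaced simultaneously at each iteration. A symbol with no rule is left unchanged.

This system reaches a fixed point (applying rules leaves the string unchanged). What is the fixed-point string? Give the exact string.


Answer: CCDCCAAD

Derivation:
Step 0: XD
Step 1: ZD
Step 2: CCBD
Step 3: CCGAAD
Step 4: CCDCCAAD
Step 5: CCDCCAAD  (unchanged — fixed point at step 4)


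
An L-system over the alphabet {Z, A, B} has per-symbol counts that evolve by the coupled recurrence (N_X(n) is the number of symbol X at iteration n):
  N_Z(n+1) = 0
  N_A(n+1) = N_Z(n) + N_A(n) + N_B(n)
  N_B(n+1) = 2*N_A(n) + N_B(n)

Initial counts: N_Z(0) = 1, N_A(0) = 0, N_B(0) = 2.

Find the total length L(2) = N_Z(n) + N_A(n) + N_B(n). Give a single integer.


Answer: 13

Derivation:
Step 0: N_Z=1, N_A=0, N_B=2, L=3
Step 1: N_Z=0, N_A=3, N_B=2, L=5
Step 2: N_Z=0, N_A=5, N_B=8, L=13


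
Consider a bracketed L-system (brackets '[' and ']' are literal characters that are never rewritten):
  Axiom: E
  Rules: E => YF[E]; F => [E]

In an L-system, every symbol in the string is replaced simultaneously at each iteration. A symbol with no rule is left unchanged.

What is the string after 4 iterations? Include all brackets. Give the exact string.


Step 0: E
Step 1: YF[E]
Step 2: Y[E][YF[E]]
Step 3: Y[YF[E]][Y[E][YF[E]]]
Step 4: Y[Y[E][YF[E]]][Y[YF[E]][Y[E][YF[E]]]]

Answer: Y[Y[E][YF[E]]][Y[YF[E]][Y[E][YF[E]]]]


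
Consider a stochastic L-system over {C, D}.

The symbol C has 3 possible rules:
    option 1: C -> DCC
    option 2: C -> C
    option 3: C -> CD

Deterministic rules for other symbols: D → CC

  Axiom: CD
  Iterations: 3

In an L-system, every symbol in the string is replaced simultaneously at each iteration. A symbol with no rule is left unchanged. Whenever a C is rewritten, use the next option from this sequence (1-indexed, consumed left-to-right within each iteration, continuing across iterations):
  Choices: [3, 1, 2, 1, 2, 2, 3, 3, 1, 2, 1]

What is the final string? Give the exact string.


Answer: CCCCCDCDDCCCCCDCC

Derivation:
Step 0: CD
Step 1: CDCC  (used choices [3])
Step 2: DCCCCCDCC  (used choices [1, 2, 1])
Step 3: CCCCCDCDDCCCCCDCC  (used choices [2, 2, 3, 3, 1, 2, 1])


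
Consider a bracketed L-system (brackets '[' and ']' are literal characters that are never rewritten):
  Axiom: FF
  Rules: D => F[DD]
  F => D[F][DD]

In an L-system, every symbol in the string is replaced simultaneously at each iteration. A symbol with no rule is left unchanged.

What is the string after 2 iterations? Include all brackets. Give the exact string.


Step 0: FF
Step 1: D[F][DD]D[F][DD]
Step 2: F[DD][D[F][DD]][F[DD]F[DD]]F[DD][D[F][DD]][F[DD]F[DD]]

Answer: F[DD][D[F][DD]][F[DD]F[DD]]F[DD][D[F][DD]][F[DD]F[DD]]


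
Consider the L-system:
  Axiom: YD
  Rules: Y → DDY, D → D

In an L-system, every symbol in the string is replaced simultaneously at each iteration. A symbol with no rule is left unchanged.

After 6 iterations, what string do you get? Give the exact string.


Step 0: YD
Step 1: DDYD
Step 2: DDDDYD
Step 3: DDDDDDYD
Step 4: DDDDDDDDYD
Step 5: DDDDDDDDDDYD
Step 6: DDDDDDDDDDDDYD

Answer: DDDDDDDDDDDDYD


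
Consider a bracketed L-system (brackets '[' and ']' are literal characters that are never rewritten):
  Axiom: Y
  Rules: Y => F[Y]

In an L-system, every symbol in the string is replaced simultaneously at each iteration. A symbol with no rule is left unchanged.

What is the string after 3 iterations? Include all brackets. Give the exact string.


Step 0: Y
Step 1: F[Y]
Step 2: F[F[Y]]
Step 3: F[F[F[Y]]]

Answer: F[F[F[Y]]]


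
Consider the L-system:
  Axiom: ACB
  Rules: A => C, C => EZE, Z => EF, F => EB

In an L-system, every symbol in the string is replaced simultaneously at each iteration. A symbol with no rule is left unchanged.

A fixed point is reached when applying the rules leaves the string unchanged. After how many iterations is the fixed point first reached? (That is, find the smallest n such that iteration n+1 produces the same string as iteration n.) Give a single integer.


Answer: 4

Derivation:
Step 0: ACB
Step 1: CEZEB
Step 2: EZEEEFEB
Step 3: EEFEEEEBEB
Step 4: EEEBEEEEBEB
Step 5: EEEBEEEEBEB  (unchanged — fixed point at step 4)


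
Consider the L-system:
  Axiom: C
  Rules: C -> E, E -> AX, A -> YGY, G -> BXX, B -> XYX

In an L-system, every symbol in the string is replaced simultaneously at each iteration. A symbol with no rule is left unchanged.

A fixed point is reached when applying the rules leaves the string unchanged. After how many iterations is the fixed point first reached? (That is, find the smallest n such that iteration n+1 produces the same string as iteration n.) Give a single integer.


Answer: 5

Derivation:
Step 0: C
Step 1: E
Step 2: AX
Step 3: YGYX
Step 4: YBXXYX
Step 5: YXYXXXYX
Step 6: YXYXXXYX  (unchanged — fixed point at step 5)


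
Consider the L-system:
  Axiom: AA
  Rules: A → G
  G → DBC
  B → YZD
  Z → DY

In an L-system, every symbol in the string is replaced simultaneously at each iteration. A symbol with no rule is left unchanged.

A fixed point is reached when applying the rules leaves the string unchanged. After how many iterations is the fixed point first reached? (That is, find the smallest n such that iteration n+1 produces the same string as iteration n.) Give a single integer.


Step 0: AA
Step 1: GG
Step 2: DBCDBC
Step 3: DYZDCDYZDC
Step 4: DYDYDCDYDYDC
Step 5: DYDYDCDYDYDC  (unchanged — fixed point at step 4)

Answer: 4


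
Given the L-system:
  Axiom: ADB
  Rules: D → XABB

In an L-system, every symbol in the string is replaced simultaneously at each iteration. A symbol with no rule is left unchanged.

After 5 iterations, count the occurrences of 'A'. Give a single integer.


Step 0: ADB  (1 'A')
Step 1: AXABBB  (2 'A')
Step 2: AXABBB  (2 'A')
Step 3: AXABBB  (2 'A')
Step 4: AXABBB  (2 'A')
Step 5: AXABBB  (2 'A')

Answer: 2


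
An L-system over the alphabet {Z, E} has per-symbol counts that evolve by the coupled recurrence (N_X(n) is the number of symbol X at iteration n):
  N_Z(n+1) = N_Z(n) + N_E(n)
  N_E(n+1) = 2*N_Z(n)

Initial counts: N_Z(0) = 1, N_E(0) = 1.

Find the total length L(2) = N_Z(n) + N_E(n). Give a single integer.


Step 0: N_Z=1, N_E=1, L=2
Step 1: N_Z=2, N_E=2, L=4
Step 2: N_Z=4, N_E=4, L=8

Answer: 8
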